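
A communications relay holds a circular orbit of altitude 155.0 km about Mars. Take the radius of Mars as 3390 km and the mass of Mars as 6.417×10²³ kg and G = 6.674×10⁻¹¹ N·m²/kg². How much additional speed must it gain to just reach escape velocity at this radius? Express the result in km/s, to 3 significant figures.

Δv ≈ 1.44 km/s

μ = GM = 6.674×10⁻¹¹ × 6.417×10²³ = 4.283×10¹³ m³/s².
r = 3390 + 155.0 = 3545.0 km = 3.5450×10⁶ m.
Circular speed v_c = √(μ/r) = 3476 m/s.
Escape speed v_esc = √(2μ/r) = √2 × v_c = 4915 m/s.
Δv = v_esc − v_c = 1440 m/s = 1.440 km/s.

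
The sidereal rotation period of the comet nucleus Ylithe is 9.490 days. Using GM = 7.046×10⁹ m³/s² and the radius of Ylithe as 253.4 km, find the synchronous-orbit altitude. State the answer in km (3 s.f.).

h_sync ≈ 4680 km

T = 9.490 days = 8.199×10⁵ s.
A synchronous orbit has period T, so by Kepler's third law a = (μT²/4π²)^(1/3).
μT²/4π² = 7.046×10⁹ × (8.199×10⁵)² / 39.48 = 1.200×10²⁰ m³.
a = 4.932×10⁶ m = 4932.3 km.
Altitude h = a − R = 4932.3 − 253.4 = 4678.9 km.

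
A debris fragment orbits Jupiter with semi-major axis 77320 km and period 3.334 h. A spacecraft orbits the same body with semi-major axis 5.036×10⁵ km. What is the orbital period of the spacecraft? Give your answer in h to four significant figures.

Kepler's third law: T² ∝ a³, so T₂ = T₁ (a₂/a₁)^(3/2).
a₂/a₁ = 6.513, (a₂/a₁)^(3/2) = 16.62.
T₂ = 3.334 × 16.62 = 55.42 h.

T₂ ≈ 55.42 h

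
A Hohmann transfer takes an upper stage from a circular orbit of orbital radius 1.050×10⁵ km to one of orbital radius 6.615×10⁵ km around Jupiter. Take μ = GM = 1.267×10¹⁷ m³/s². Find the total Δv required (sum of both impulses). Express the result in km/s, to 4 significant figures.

Δv_total ≈ 17.50 km/s

r₁ = 1.050×10⁵ km = 1.050×10⁸ m.
r₂ = 6.615×10⁵ km = 6.615×10⁸ m.
Transfer ellipse a_t = (r₁ + r₂)/2 = 3.832×10⁸ m.
At r₁: circular v_c1 = √(μ/r₁) = 34740 m/s; transfer-perijove v_p = √[μ(2/r₁ − 1/a_t)] = 45640 m/s.
Δv₁ = v_p − v_c1 = 10900 m/s.
At r₂: circular v_c2 = √(μ/r₂) = 13840 m/s; transfer-apojove v_a = √[μ(2/r₂ − 1/a_t)] = 7244 m/s.
Δv₂ = v_c2 − v_a = 6596 m/s.
Total Δv = Δv₁ + Δv₂ = 17500 m/s = 17.50 km/s.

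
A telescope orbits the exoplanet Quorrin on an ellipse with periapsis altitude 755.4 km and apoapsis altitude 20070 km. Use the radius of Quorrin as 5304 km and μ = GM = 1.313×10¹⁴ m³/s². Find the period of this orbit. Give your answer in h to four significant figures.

T ≈ 9.490 h

r_p = 5304 + 755.4 = 6059.4 km = 6.0594×10⁶ m.
r_a = 5304 + 20070 = 25374 km = 2.5374×10⁷ m.
Semi-major axis a = (r_p + r_a)/2 = (6059.4 + 25374)/2 = 15717 km = 1.572×10⁷ m.
By Kepler's third law T = 2π√(a³/μ) = 2π × 5.438×10³ = 3.417×10⁴ s.
= 9.490 h.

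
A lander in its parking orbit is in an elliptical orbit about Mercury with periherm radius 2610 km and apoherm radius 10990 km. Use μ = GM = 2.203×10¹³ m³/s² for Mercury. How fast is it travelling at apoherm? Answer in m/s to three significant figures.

Semi-major axis a = (r_p + r_a)/2 = 6800.0 km = 6.800×10⁶ m.
Vis-viva: v² = μ(2/r − 1/a) = 2.203×10¹³ × (1.820×10⁻⁷ − 1.471×10⁻⁷) = 7.694×10⁵ m²/s².
v = 877.2 m/s.

v ≈ 877 m/s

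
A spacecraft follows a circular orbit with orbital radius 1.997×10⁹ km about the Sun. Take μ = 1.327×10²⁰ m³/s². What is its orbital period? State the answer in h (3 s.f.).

T ≈ 428000 h

r = 1.997×10⁹ km = 1.997×10¹² m.
Kepler's third law: T = 2π√(r³/μ) = 2π√((1.997×10¹²)³ / 1.327×10²⁰).
r³/μ = 6.002×10¹⁶ s², so T = 2π × 2.450×10⁸ = 1.539×10⁹ s.
Converting: 1.539×10⁹ s ÷ 3600 = 4.276×10⁵ h.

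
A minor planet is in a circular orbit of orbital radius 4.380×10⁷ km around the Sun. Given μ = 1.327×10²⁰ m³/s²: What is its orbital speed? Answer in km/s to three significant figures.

r = 4.380×10⁷ km = 4.380×10¹⁰ m.
For a circular orbit v = √(μ/r) = √(1.327×10²⁰ / 4.380×10¹⁰) = √(3.030×10⁹) = 55040 m/s.
That is 55.04 km/s.

v ≈ 55.0 km/s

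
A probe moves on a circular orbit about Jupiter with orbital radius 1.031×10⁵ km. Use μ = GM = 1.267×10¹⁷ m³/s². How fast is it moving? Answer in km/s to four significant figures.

r = 1.031×10⁵ km = 1.031×10⁸ m.
For a circular orbit v = √(μ/r) = √(1.267×10¹⁷ / 1.031×10⁸) = √(1.229×10⁹) = 35060 m/s.
That is 35.06 km/s.

v ≈ 35.06 km/s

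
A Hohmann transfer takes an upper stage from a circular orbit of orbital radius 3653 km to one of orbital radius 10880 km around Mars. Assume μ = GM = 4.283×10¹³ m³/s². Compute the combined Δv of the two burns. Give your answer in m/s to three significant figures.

Δv_total ≈ 1340 m/s

r₁ = 3653 km = 3.653×10⁶ m.
r₂ = 10880 km = 1.088×10⁷ m.
Transfer ellipse a_t = (r₁ + r₂)/2 = 7.266×10⁶ m.
At r₁: circular v_c1 = √(μ/r₁) = 3424 m/s; transfer-periapsis v_p = √[μ(2/r₁ − 1/a_t)] = 4190 m/s.
Δv₁ = v_p − v_c1 = 765.8 m/s.
At r₂: circular v_c2 = √(μ/r₂) = 1984 m/s; transfer-apoapsis v_a = √[μ(2/r₂ − 1/a_t)] = 1407 m/s.
Δv₂ = v_c2 − v_a = 577.3 m/s.
Total Δv = Δv₁ + Δv₂ = 1343 m/s.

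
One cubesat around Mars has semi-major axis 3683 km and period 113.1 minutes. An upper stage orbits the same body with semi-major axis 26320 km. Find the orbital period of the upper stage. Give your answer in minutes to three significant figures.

T₂ ≈ 2160 minutes

Kepler's third law: T² ∝ a³, so T₂ = T₁ (a₂/a₁)^(3/2).
a₂/a₁ = 7.146, (a₂/a₁)^(3/2) = 19.10.
T₂ = 113.1 × 19.10 = 2161 minutes.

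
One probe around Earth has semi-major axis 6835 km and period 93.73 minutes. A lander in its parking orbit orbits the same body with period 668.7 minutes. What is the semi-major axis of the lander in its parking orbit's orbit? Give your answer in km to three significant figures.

a₂ ≈ 25300 km

Kepler's third law: a³ ∝ T², so a₂ = a₁ (T₂/T₁)^(2/3).
T₂/T₁ = 7.134, (T₂/T₁)^(2/3) = 3.706.
a₂ = 6835 × 3.706 = 25330 km.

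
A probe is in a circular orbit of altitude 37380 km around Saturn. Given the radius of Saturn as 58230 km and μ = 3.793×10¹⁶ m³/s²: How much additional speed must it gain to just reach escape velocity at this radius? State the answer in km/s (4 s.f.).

Δv ≈ 8.250 km/s

r = 58230 + 37380 = 95610 km = 9.5610×10⁷ m.
Circular speed v_c = √(μ/r) = 19920 m/s.
Escape speed v_esc = √(2μ/r) = √2 × v_c = 28170 m/s.
Δv = v_esc − v_c = 8250 m/s = 8.250 km/s.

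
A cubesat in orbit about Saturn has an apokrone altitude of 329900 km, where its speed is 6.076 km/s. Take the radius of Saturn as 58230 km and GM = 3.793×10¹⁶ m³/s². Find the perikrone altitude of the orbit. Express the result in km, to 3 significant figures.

perikrone altitude ≈ 32200 km

r_a = 58230 + 329900 = 3.8813×10⁵ km = 3.881×10⁸ m.
Specific energy ε = v²/2 − μ/r = -7.927×10⁷ J/kg, so a = −μ/(2ε) = 2.393×10⁸ m.
The apsides satisfy r_p + r_a = 2a, so the perikrone radius is 2a − r_a = 9.038×10⁷ m = 90385 km.
Perikrone altitude = 90385 − 58230 = 32155 km.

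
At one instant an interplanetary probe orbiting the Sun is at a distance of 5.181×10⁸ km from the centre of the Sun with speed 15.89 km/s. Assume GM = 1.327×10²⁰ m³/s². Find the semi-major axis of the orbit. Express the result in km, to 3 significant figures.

a ≈ 5.11×10⁸ km

r = 5.181×10¹¹ m.
Specific orbital energy ε = v²/2 − μ/r = (15890)²/2 − 1.327×10²⁰/5.181×10¹¹ = -1.299×10⁸ J/kg.
Since ε = −μ/(2a), a = −μ/(2ε) = 5.108×10¹¹ m = 5.1085×10⁸ km.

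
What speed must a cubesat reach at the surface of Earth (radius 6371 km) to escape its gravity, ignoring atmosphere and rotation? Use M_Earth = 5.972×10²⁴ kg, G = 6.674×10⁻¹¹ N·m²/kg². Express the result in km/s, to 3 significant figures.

v_esc ≈ 11.2 km/s

μ = GM = 6.674×10⁻¹¹ × 5.972×10²⁴ = 3.986×10¹⁴ m³/s².
r = R = 6.371×10⁶ m.
Escape speed v_esc = √(2μ/r) = √(2 × 3.986×10¹⁴ / 6.371×10⁶) = √(1.251×10⁸) = 11190 m/s.
= 11.19 km/s.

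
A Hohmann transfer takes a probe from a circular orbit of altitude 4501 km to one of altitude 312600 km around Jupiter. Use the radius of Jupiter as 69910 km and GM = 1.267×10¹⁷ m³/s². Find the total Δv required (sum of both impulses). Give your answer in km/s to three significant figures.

r₁ = 69910 + 4501 = 74411 km = 7.4411×10⁷ m.
r₂ = 69910 + 312600 = 382510 km = 3.8251×10⁸ m.
Transfer ellipse a_t = (r₁ + r₂)/2 = 2.285×10⁸ m.
At r₁: circular v_c1 = √(μ/r₁) = 41260 m/s; transfer-perijove v_p = √[μ(2/r₁ − 1/a_t)] = 53390 m/s.
Δv₁ = v_p − v_c1 = 12130 m/s.
At r₂: circular v_c2 = √(μ/r₂) = 18200 m/s; transfer-apojove v_a = √[μ(2/r₂ − 1/a_t)] = 10390 m/s.
Δv₂ = v_c2 − v_a = 7813 m/s.
Total Δv = Δv₁ + Δv₂ = 19940 m/s = 19.94 km/s.

Δv_total ≈ 19.9 km/s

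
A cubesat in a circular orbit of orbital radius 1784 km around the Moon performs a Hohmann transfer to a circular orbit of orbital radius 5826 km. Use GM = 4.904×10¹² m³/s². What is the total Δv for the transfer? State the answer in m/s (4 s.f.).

Δv_total ≈ 682.8 m/s

r₁ = 1784 km = 1.784×10⁶ m.
r₂ = 5826 km = 5.826×10⁶ m.
Transfer ellipse a_t = (r₁ + r₂)/2 = 3.805×10⁶ m.
At r₁: circular v_c1 = √(μ/r₁) = 1658 m/s; transfer-perilune v_p = √[μ(2/r₁ − 1/a_t)] = 2052 m/s.
Δv₁ = v_p − v_c1 = 393.6 m/s.
At r₂: circular v_c2 = √(μ/r₂) = 917.5 m/s; transfer-apolune v_a = √[μ(2/r₂ − 1/a_t)] = 628.2 m/s.
Δv₂ = v_c2 − v_a = 289.2 m/s.
Total Δv = Δv₁ + Δv₂ = 682.8 m/s.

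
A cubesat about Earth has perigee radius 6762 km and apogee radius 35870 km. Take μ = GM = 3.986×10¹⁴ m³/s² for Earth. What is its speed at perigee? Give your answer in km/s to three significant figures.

v ≈ 9.96 km/s

Semi-major axis a = (r_p + r_a)/2 = 21316 km = 2.132×10⁷ m.
Vis-viva: v² = μ(2/r − 1/a) = 3.986×10¹⁴ × (2.958×10⁻⁷ − 4.691×10⁻⁸) = 9.919×10⁷ m²/s².
v = 9960 m/s = 9.960 km/s.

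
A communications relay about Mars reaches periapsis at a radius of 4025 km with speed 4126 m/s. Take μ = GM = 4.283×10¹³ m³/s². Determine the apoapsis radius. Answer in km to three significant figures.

apoapsis radius ≈ 16100 km

r_p = 4.025×10⁶ m.
Specific energy ε = v²/2 − μ/r = -2.129×10⁶ J/kg, so a = −μ/(2ε) = 1.006×10⁷ m.
The apsides satisfy r_p + r_a = 2a, so the apoapsis radius is 2a − r_p = 1.609×10⁷ m = 16092 km.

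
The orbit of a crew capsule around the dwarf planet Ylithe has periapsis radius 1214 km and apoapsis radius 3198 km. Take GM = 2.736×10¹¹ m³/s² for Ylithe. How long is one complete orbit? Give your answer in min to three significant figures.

Semi-major axis a = (r_p + r_a)/2 = (1214.0 + 3198.0)/2 = 2206.0 km = 2.206×10⁶ m.
By Kepler's third law T = 2π√(a³/μ) = 2π × 6.264×10³ = 3.936×10⁴ s.
= 656.0 min.

T ≈ 656 min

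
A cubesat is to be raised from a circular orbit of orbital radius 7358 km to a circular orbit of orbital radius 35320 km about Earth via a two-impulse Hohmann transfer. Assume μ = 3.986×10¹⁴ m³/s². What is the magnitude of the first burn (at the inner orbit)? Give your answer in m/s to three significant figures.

Δv ≈ 2110 m/s

r₁ = 7358 km = 7.358×10⁶ m.
r₂ = 35320 km = 3.532×10⁷ m.
Transfer ellipse a_t = (r₁ + r₂)/2 = 2.134×10⁷ m.
At r₁: circular v_c1 = √(μ/r₁) = 7360 m/s; transfer-perigee v_p = √[μ(2/r₁ − 1/a_t)] = 9469 m/s.
Δv₁ = v_p − v_c1 = 2109 m/s.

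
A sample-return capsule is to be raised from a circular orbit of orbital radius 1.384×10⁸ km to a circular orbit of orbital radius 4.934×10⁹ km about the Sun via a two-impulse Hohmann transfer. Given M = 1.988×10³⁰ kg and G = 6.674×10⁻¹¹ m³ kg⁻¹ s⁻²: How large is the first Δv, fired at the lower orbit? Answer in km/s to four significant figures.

Δv ≈ 12.22 km/s

μ = GM = 6.674×10⁻¹¹ × 1.988×10³⁰ = 1.327×10²⁰ m³/s².
r₁ = 1.384×10⁸ km = 1.384×10¹¹ m.
r₂ = 4.934×10⁹ km = 4.934×10¹² m.
Transfer ellipse a_t = (r₁ + r₂)/2 = 2.536×10¹² m.
At r₁: circular v_c1 = √(μ/r₁) = 30960 m/s; transfer-perihelion v_p = √[μ(2/r₁ − 1/a_t)] = 43190 m/s.
Δv₁ = v_p − v_c1 = 12220 m/s.
= 12.22 km/s.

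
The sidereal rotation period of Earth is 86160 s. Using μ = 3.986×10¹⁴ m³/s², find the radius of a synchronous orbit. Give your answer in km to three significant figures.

r_sync ≈ 42200 km

A synchronous orbit has period T, so by Kepler's third law a = (μT²/4π²)^(1/3).
μT²/4π² = 3.986×10¹⁴ × (8.616×10⁴)² / 39.48 = 7.495×10²² m³.
a = 4.216×10⁷ m = 42163 km.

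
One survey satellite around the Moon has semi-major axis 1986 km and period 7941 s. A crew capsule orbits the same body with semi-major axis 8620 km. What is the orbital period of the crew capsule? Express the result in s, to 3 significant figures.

Kepler's third law: T² ∝ a³, so T₂ = T₁ (a₂/a₁)^(3/2).
a₂/a₁ = 4.340, (a₂/a₁)^(3/2) = 9.043.
T₂ = 7941 × 9.043 = 71810 s.

T₂ ≈ 71800 s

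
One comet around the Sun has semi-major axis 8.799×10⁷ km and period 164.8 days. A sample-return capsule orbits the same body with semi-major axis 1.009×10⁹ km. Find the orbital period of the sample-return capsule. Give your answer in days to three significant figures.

Kepler's third law: T² ∝ a³, so T₂ = T₁ (a₂/a₁)^(3/2).
a₂/a₁ = 11.47, (a₂/a₁)^(3/2) = 38.83.
T₂ = 164.8 × 38.83 = 6399 days.

T₂ ≈ 6400 days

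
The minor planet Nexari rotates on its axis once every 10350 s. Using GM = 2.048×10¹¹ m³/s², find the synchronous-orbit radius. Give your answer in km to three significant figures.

r_sync ≈ 822 km

A synchronous orbit has period T, so by Kepler's third law a = (μT²/4π²)^(1/3).
μT²/4π² = 2.048×10¹¹ × (1.035×10⁴)² / 39.48 = 5.557×10¹⁷ m³.
a = 8.221×10⁵ m = 822.15 km.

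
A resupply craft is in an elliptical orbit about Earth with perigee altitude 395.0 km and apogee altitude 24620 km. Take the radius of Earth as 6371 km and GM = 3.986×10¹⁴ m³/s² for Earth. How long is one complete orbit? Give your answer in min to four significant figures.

r_p = 6371 + 395.0 = 6766.0 km = 6.7660×10⁶ m.
r_a = 6371 + 24620 = 30991 km = 3.0991×10⁷ m.
Semi-major axis a = (r_p + r_a)/2 = (6766.0 + 30991)/2 = 18878 km = 1.888×10⁷ m.
By Kepler's third law T = 2π√(a³/μ) = 2π × 4.108×10³ = 2.581×10⁴ s.
= 430.2 min.

T ≈ 430.2 min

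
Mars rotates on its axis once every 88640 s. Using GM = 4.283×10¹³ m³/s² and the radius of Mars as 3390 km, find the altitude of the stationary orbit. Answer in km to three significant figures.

h_sync ≈ 17000 km

A synchronous orbit has period T, so by Kepler's third law a = (μT²/4π²)^(1/3).
μT²/4π² = 4.283×10¹³ × (8.864×10⁴)² / 39.48 = 8.524×10²¹ m³.
a = 2.043×10⁷ m = 20428 km.
Altitude h = a − R = 20428 − 3390 = 17038 km.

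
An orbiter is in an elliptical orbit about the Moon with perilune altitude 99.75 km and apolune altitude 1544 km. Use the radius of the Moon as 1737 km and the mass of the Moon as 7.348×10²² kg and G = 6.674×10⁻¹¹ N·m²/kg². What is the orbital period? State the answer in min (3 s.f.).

μ = GM = 6.674×10⁻¹¹ × 7.348×10²² = 4.904×10¹² m³/s².
r_p = 1737 + 99.75 = 1836.8 km = 1.8368×10⁶ m.
r_a = 1737 + 1544 = 3281.0 km = 3.2810×10⁶ m.
Semi-major axis a = (r_p + r_a)/2 = (1836.8 + 3281.0)/2 = 2558.9 km = 2.559×10⁶ m.
By Kepler's third law T = 2π√(a³/μ) = 2π × 1.848×10³ = 1.161×10⁴ s.
= 193.6 min.

T ≈ 194 min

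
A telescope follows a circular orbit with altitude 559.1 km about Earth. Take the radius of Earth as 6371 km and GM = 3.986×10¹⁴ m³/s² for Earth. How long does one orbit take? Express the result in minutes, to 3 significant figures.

r = 6371 + 559.1 = 6930.1 km = 6.9301×10⁶ m.
Kepler's third law: T = 2π√(r³/μ) = 2π√((6.930×10⁶)³ / 3.986×10¹⁴).
r³/μ = 8.350×10⁵ s², so T = 2π × 9.138×10² = 5.741×10³ s.
Converting: 5.741×10³ s ÷ 60.00 = 95.69 minutes.

T ≈ 95.7 minutes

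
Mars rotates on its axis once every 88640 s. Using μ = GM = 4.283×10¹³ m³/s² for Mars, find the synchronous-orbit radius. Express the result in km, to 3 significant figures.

r_sync ≈ 20400 km

A synchronous orbit has period T, so by Kepler's third law a = (μT²/4π²)^(1/3).
μT²/4π² = 4.283×10¹³ × (8.864×10⁴)² / 39.48 = 8.524×10²¹ m³.
a = 2.043×10⁷ m = 20428 km.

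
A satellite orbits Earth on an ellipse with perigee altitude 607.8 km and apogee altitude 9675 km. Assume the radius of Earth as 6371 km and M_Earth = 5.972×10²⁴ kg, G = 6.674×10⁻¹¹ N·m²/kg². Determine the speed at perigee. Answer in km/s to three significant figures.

μ = GM = 6.674×10⁻¹¹ × 5.972×10²⁴ = 3.986×10¹⁴ m³/s².
r_p = 6371 + 607.8 = 6978.8 km = 6.9788×10⁶ m.
r_a = 6371 + 9675 = 16046 km = 1.6046×10⁷ m.
Semi-major axis a = (r_p + r_a)/2 = 11512 km = 1.151×10⁷ m.
Vis-viva: v² = μ(2/r − 1/a) = 3.986×10¹⁴ × (2.866×10⁻⁷ − 8.686×10⁻⁸) = 7.960×10⁷ m²/s².
v = 8922 m/s = 8.922 km/s.

v ≈ 8.92 km/s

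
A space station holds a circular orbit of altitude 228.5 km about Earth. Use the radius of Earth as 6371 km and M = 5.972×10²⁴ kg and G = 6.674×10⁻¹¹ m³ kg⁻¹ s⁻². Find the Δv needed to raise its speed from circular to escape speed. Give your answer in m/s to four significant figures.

μ = GM = 6.674×10⁻¹¹ × 5.972×10²⁴ = 3.986×10¹⁴ m³/s².
r = 6371 + 228.5 = 6599.5 km = 6.5995×10⁶ m.
Circular speed v_c = √(μ/r) = 7771 m/s.
Escape speed v_esc = √(2μ/r) = √2 × v_c = 10990 m/s.
Δv = v_esc − v_c = 3219 m/s.

Δv ≈ 3219 m/s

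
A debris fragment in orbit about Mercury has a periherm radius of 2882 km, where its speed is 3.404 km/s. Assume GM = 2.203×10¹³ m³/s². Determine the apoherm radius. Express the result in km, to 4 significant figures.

r_p = 2.882×10⁶ m.
Specific energy ε = v²/2 − μ/r = -1.850×10⁶ J/kg, so a = −μ/(2ε) = 5.953×10⁶ m.
The apsides satisfy r_p + r_a = 2a, so the apoherm radius is 2a − r_p = 9.024×10⁶ m = 9023.6 km.

apoherm radius ≈ 9024 km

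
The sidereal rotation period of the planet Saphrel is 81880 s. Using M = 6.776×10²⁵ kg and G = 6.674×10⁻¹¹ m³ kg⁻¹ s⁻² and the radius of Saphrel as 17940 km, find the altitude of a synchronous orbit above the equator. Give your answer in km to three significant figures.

μ = GM = 6.674×10⁻¹¹ × 6.776×10²⁵ = 4.522×10¹⁵ m³/s².
A synchronous orbit has period T, so by Kepler's third law a = (μT²/4π²)^(1/3).
μT²/4π² = 4.522×10¹⁵ × (8.188×10⁴)² / 39.48 = 7.680×10²³ m³.
a = 9.158×10⁷ m = 91577 km.
Altitude h = a − R = 91577 − 17940 = 73637 km.

h_sync ≈ 73600 km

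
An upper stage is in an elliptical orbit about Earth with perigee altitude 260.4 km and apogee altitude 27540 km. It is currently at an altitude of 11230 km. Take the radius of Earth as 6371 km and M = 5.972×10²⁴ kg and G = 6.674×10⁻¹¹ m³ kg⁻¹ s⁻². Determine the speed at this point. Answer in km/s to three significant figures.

v ≈ 5.06 km/s

μ = GM = 6.674×10⁻¹¹ × 5.972×10²⁴ = 3.986×10¹⁴ m³/s².
r_p = 6371 + 260.4 = 6631.4 km = 6.6314×10⁶ m.
r_a = 6371 + 27540 = 33911 km = 3.3911×10⁷ m.
r = 6371 + 11230 = 17601 km = 1.760×10⁷ m.
Semi-major axis a = (r_p + r_a)/2 = 20271 km = 2.027×10⁷ m.
Vis-viva: v² = μ(2/r − 1/a) = 3.986×10¹⁴ × (1.136×10⁻⁷ − 4.933×10⁻⁸) = 2.563×10⁷ m²/s².
v = 5062 m/s = 5.062 km/s.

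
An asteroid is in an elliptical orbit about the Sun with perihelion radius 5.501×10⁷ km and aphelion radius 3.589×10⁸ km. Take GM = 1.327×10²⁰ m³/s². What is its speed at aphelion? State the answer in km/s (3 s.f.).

v ≈ 9.91 km/s

Semi-major axis a = (r_p + r_a)/2 = 2.0696×10⁸ km = 2.070×10¹¹ m.
Vis-viva: v² = μ(2/r − 1/a) = 1.327×10²⁰ × (5.573×10⁻¹² − 4.832×10⁻¹²) = 9.828×10⁷ m²/s².
v = 9914 m/s = 9.914 km/s.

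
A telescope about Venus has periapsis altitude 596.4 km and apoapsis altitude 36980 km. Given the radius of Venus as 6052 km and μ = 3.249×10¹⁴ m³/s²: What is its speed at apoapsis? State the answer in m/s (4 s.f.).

v ≈ 1422 m/s

r_p = 6052 + 596.4 = 6648.4 km = 6.6484×10⁶ m.
r_a = 6052 + 36980 = 43032 km = 4.3032×10⁷ m.
Semi-major axis a = (r_p + r_a)/2 = 24840 km = 2.484×10⁷ m.
Vis-viva: v² = μ(2/r − 1/a) = 3.249×10¹⁴ × (4.648×10⁻⁸ − 4.026×10⁻⁸) = 2.021×10⁶ m²/s².
v = 1422 m/s.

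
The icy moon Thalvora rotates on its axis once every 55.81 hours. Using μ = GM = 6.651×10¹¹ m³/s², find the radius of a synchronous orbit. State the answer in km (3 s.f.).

r_sync ≈ 8790 km

T = 55.81 hours = 2.009×10⁵ s.
A synchronous orbit has period T, so by Kepler's third law a = (μT²/4π²)^(1/3).
μT²/4π² = 6.651×10¹¹ × (2.009×10⁵)² / 39.48 = 6.801×10²⁰ m³.
a = 8.794×10⁶ m = 8794.0 km.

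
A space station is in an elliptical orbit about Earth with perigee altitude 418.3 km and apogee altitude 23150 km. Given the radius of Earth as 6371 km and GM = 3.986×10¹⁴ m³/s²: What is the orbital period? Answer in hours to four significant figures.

r_p = 6371 + 418.3 = 6789.3 km = 6.7893×10⁶ m.
r_a = 6371 + 23150 = 29521 km = 2.9521×10⁷ m.
Semi-major axis a = (r_p + r_a)/2 = (6789.3 + 29521)/2 = 18155 km = 1.816×10⁷ m.
By Kepler's third law T = 2π√(a³/μ) = 2π × 3.875×10³ = 2.435×10⁴ s.
= 6.763 hours.

T ≈ 6.763 hours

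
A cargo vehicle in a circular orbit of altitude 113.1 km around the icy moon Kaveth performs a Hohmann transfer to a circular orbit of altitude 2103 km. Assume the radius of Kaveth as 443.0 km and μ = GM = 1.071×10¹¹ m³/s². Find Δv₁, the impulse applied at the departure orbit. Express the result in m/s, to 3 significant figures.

r₁ = 443.0 + 113.1 = 556.10 km = 5.5610×10⁵ m.
r₂ = 443.0 + 2103 = 2546.0 km = 2.5460×10⁶ m.
Transfer ellipse a_t = (r₁ + r₂)/2 = 1.551×10⁶ m.
At r₁: circular v_c1 = √(μ/r₁) = 438.9 m/s; transfer-periapsis v_p = √[μ(2/r₁ − 1/a_t)] = 562.3 m/s.
Δv₁ = v_p − v_c1 = 123.4 m/s.

Δv ≈ 123 m/s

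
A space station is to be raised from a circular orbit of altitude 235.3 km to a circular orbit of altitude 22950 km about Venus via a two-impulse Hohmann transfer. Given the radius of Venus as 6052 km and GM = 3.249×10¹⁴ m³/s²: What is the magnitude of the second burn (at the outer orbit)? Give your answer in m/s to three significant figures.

Δv ≈ 1350 m/s

r₁ = 6052 + 235.3 = 6287.3 km = 6.2873×10⁶ m.
r₂ = 6052 + 22950 = 29002 km = 2.9002×10⁷ m.
Transfer ellipse a_t = (r₁ + r₂)/2 = 1.764×10⁷ m.
At r₁: circular v_c1 = √(μ/r₁) = 7189 m/s; transfer-periapsis v_p = √[μ(2/r₁ − 1/a_t)] = 9216 m/s.
At r₂: circular v_c2 = √(μ/r₂) = 3347 m/s; transfer-apoapsis v_a = √[μ(2/r₂ − 1/a_t)] = 1998 m/s.
Δv₂ = v_c2 − v_a = 1349 m/s.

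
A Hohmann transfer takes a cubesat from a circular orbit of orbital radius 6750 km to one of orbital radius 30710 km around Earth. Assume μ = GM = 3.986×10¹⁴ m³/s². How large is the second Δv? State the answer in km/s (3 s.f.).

Δv ≈ 1.44 km/s

r₁ = 6750 km = 6.750×10⁶ m.
r₂ = 30710 km = 3.071×10⁷ m.
Transfer ellipse a_t = (r₁ + r₂)/2 = 1.873×10⁷ m.
At r₁: circular v_c1 = √(μ/r₁) = 7685 m/s; transfer-perigee v_p = √[μ(2/r₁ − 1/a_t)] = 9840 m/s.
At r₂: circular v_c2 = √(μ/r₂) = 3603 m/s; transfer-apogee v_a = √[μ(2/r₂ − 1/a_t)] = 2163 m/s.
Δv₂ = v_c2 − v_a = 1440 m/s.
= 1.440 km/s.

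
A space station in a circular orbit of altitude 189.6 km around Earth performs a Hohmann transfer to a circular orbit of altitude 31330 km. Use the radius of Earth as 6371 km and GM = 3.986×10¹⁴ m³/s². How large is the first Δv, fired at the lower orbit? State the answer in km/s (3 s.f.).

r₁ = 6371 + 189.6 = 6560.6 km = 6.5606×10⁶ m.
r₂ = 6371 + 31330 = 37701 km = 3.7701×10⁷ m.
Transfer ellipse a_t = (r₁ + r₂)/2 = 2.213×10⁷ m.
At r₁: circular v_c1 = √(μ/r₁) = 7795 m/s; transfer-perigee v_p = √[μ(2/r₁ − 1/a_t)] = 10170 m/s.
Δv₁ = v_p − v_c1 = 2379 m/s.
= 2.379 km/s.

Δv ≈ 2.38 km/s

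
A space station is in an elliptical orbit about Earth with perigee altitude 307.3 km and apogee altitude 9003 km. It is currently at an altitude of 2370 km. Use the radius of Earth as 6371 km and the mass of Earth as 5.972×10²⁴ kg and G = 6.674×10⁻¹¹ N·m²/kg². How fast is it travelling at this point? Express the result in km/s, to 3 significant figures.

μ = GM = 6.674×10⁻¹¹ × 5.972×10²⁴ = 3.986×10¹⁴ m³/s².
r_p = 6371 + 307.3 = 6678.3 km = 6.6783×10⁶ m.
r_a = 6371 + 9003 = 15374 km = 1.5374×10⁷ m.
r = 6371 + 2370 = 8741.0 km = 8.741×10⁶ m.
Semi-major axis a = (r_p + r_a)/2 = 11026 km = 1.103×10⁷ m.
Vis-viva: v² = μ(2/r − 1/a) = 3.986×10¹⁴ × (2.288×10⁻⁷ − 9.069×10⁻⁸) = 5.505×10⁷ m²/s².
v = 7419 m/s = 7.419 km/s.

v ≈ 7.42 km/s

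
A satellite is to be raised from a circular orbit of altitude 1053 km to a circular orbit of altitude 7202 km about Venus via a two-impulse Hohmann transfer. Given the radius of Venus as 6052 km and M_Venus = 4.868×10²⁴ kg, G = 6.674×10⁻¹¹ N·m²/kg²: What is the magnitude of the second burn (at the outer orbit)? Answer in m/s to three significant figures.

μ = GM = 6.674×10⁻¹¹ × 4.868×10²⁴ = 3.249×10¹⁴ m³/s².
r₁ = 6052 + 1053 = 7105.0 km = 7.1050×10⁶ m.
r₂ = 6052 + 7202 = 13254 km = 1.3254×10⁷ m.
Transfer ellipse a_t = (r₁ + r₂)/2 = 1.018×10⁷ m.
At r₁: circular v_c1 = √(μ/r₁) = 6762 m/s; transfer-periapsis v_p = √[μ(2/r₁ − 1/a_t)] = 7716 m/s.
At r₂: circular v_c2 = √(μ/r₂) = 4951 m/s; transfer-apoapsis v_a = √[μ(2/r₂ − 1/a_t)] = 4136 m/s.
Δv₂ = v_c2 − v_a = 814.7 m/s.

Δv ≈ 815 m/s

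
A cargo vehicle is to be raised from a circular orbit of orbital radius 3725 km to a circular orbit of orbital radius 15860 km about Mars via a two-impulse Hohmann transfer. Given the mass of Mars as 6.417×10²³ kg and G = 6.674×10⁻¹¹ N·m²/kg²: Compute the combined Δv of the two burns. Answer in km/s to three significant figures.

Δv_total ≈ 1.55 km/s

μ = GM = 6.674×10⁻¹¹ × 6.417×10²³ = 4.283×10¹³ m³/s².
r₁ = 3725 km = 3.725×10⁶ m.
r₂ = 15860 km = 1.586×10⁷ m.
Transfer ellipse a_t = (r₁ + r₂)/2 = 9.792×10⁶ m.
At r₁: circular v_c1 = √(μ/r₁) = 3391 m/s; transfer-periapsis v_p = √[μ(2/r₁ − 1/a_t)] = 4315 m/s.
Δv₁ = v_p − v_c1 = 924.4 m/s.
At r₂: circular v_c2 = √(μ/r₂) = 1643 m/s; transfer-apoapsis v_a = √[μ(2/r₂ − 1/a_t)] = 1014 m/s.
Δv₂ = v_c2 − v_a = 629.8 m/s.
Total Δv = Δv₁ + Δv₂ = 1554 m/s = 1.554 km/s.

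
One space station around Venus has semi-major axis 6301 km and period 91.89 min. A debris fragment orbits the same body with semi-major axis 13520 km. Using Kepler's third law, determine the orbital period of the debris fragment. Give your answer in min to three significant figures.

Kepler's third law: T² ∝ a³, so T₂ = T₁ (a₂/a₁)^(3/2).
a₂/a₁ = 2.146, (a₂/a₁)^(3/2) = 3.143.
T₂ = 91.89 × 3.143 = 288.8 min.

T₂ ≈ 289 min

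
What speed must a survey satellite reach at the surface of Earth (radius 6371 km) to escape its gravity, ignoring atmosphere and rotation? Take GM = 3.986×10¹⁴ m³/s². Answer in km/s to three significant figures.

v_esc ≈ 11.2 km/s

r = R = 6.371×10⁶ m.
Escape speed v_esc = √(2μ/r) = √(2 × 3.986×10¹⁴ / 6.371×10⁶) = √(1.251×10⁸) = 11190 m/s.
= 11.19 km/s.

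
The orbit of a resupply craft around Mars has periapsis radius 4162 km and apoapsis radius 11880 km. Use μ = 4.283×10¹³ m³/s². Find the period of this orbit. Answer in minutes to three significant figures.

Semi-major axis a = (r_p + r_a)/2 = (4162.0 + 11880)/2 = 8021.0 km = 8.021×10⁶ m.
By Kepler's third law T = 2π√(a³/μ) = 2π × 3.471×10³ = 2.181×10⁴ s.
= 363.5 minutes.

T ≈ 363 minutes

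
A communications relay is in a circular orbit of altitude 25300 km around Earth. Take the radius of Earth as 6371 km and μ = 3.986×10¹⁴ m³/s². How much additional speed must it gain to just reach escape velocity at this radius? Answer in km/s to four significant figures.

Δv ≈ 1.469 km/s

r = 6371 + 25300 = 31671 km = 3.1671×10⁷ m.
Circular speed v_c = √(μ/r) = 3548 m/s.
Escape speed v_esc = √(2μ/r) = √2 × v_c = 5017 m/s.
Δv = v_esc − v_c = 1469 m/s = 1.469 km/s.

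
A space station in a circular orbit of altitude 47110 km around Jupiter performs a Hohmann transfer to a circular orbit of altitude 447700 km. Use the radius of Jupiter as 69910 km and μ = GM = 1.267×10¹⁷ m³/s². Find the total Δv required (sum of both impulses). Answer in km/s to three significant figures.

r₁ = 69910 + 47110 = 117020 km = 1.1702×10⁸ m.
r₂ = 69910 + 447700 = 517610 km = 5.1761×10⁸ m.
Transfer ellipse a_t = (r₁ + r₂)/2 = 3.173×10⁸ m.
At r₁: circular v_c1 = √(μ/r₁) = 32900 m/s; transfer-perijove v_p = √[μ(2/r₁ − 1/a_t)] = 42030 m/s.
Δv₁ = v_p − v_c1 = 9121 m/s.
At r₂: circular v_c2 = √(μ/r₂) = 15650 m/s; transfer-apojove v_a = √[μ(2/r₂ − 1/a_t)] = 9501 m/s.
Δv₂ = v_c2 − v_a = 6144 m/s.
Total Δv = Δv₁ + Δv₂ = 15270 m/s = 15.27 km/s.

Δv_total ≈ 15.3 km/s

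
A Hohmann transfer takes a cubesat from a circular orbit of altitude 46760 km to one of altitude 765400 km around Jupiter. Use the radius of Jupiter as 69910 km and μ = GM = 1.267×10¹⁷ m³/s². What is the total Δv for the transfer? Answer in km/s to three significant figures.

Δv_total ≈ 16.9 km/s

r₁ = 69910 + 46760 = 116670 km = 1.1667×10⁸ m.
r₂ = 69910 + 765400 = 835310 km = 8.3531×10⁸ m.
Transfer ellipse a_t = (r₁ + r₂)/2 = 4.760×10⁸ m.
At r₁: circular v_c1 = √(μ/r₁) = 32950 m/s; transfer-perijove v_p = √[μ(2/r₁ − 1/a_t)] = 43650 m/s.
Δv₁ = v_p − v_c1 = 10700 m/s.
At r₂: circular v_c2 = √(μ/r₂) = 12320 m/s; transfer-apojove v_a = √[μ(2/r₂ − 1/a_t)] = 6097 m/s.
Δv₂ = v_c2 − v_a = 6218 m/s.
Total Δv = Δv₁ + Δv₂ = 16920 m/s = 16.92 km/s.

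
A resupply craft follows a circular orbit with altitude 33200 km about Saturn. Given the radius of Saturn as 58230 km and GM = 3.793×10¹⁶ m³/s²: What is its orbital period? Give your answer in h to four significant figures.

T ≈ 7.835 h

r = 58230 + 33200 = 91430 km = 9.1430×10⁷ m.
Kepler's third law: T = 2π√(r³/μ) = 2π√((9.143×10⁷)³ / 3.793×10¹⁶).
r³/μ = 2.015×10⁷ s², so T = 2π × 4.489×10³ = 2.820×10⁴ s.
Converting: 2.820×10⁴ s ÷ 3600 = 7.835 h.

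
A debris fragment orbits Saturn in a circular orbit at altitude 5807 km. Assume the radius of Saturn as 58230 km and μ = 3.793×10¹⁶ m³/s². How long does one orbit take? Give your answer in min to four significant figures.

T ≈ 275.5 min

r = 58230 + 5807 = 64037 km = 6.4037×10⁷ m.
Kepler's third law: T = 2π√(r³/μ) = 2π√((6.404×10⁷)³ / 3.793×10¹⁶).
r³/μ = 6.923×10⁶ s², so T = 2π × 2.631×10³ = 1.653×10⁴ s.
Converting: 1.653×10⁴ s ÷ 60.00 = 275.5 min.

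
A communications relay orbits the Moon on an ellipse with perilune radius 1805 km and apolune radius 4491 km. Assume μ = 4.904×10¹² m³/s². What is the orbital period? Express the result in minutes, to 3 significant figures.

Semi-major axis a = (r_p + r_a)/2 = (1805.0 + 4491.0)/2 = 3148.0 km = 3.148×10⁶ m.
By Kepler's third law T = 2π√(a³/μ) = 2π × 2.522×10³ = 1.585×10⁴ s.
= 264.1 minutes.

T ≈ 264 minutes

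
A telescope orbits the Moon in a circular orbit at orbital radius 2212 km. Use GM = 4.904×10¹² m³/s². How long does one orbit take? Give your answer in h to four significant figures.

r = 2212 km = 2.212×10⁶ m.
Kepler's third law: T = 2π√(r³/μ) = 2π√((2.212×10⁶)³ / 4.904×10¹²).
r³/μ = 2.207×10⁶ s², so T = 2π × 1.486×10³ = 9.334×10³ s.
Converting: 9.334×10³ s ÷ 3600 = 2.593 h.

T ≈ 2.593 h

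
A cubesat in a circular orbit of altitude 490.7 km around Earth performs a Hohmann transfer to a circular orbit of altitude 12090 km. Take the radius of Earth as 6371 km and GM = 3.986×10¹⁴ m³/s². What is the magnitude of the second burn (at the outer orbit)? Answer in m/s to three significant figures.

r₁ = 6371 + 490.7 = 6861.7 km = 6.8617×10⁶ m.
r₂ = 6371 + 12090 = 18461 km = 1.8461×10⁷ m.
Transfer ellipse a_t = (r₁ + r₂)/2 = 1.266×10⁷ m.
At r₁: circular v_c1 = √(μ/r₁) = 7622 m/s; transfer-perigee v_p = √[μ(2/r₁ − 1/a_t)] = 9203 m/s.
At r₂: circular v_c2 = √(μ/r₂) = 4647 m/s; transfer-apogee v_a = √[μ(2/r₂ − 1/a_t)] = 3421 m/s.
Δv₂ = v_c2 − v_a = 1226 m/s.

Δv ≈ 1230 m/s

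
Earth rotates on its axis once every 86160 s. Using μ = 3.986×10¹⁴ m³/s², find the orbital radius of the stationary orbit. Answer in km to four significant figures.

A synchronous orbit has period T, so by Kepler's third law a = (μT²/4π²)^(1/3).
μT²/4π² = 3.986×10¹⁴ × (8.616×10⁴)² / 39.48 = 7.495×10²² m³.
a = 4.216×10⁷ m = 42163 km.

r_sync ≈ 42160 km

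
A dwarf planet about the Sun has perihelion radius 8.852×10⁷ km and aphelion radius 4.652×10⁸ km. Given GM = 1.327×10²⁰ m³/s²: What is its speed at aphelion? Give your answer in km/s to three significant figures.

Semi-major axis a = (r_p + r_a)/2 = 2.7686×10⁸ km = 2.769×10¹¹ m.
Vis-viva: v² = μ(2/r − 1/a) = 1.327×10²⁰ × (4.299×10⁻¹² − 3.612×10⁻¹²) = 9.120×10⁷ m²/s².
v = 9550 m/s = 9.550 km/s.

v ≈ 9.55 km/s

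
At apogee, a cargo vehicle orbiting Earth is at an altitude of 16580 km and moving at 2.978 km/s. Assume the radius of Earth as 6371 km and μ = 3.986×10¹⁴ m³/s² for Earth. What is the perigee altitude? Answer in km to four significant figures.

perigee altitude ≈ 1498 km

r_a = 6371 + 16580 = 22951 km = 2.295×10⁷ m.
Specific energy ε = v²/2 − μ/r = -1.293×10⁷ J/kg, so a = −μ/(2ε) = 1.541×10⁷ m.
The apsides satisfy r_p + r_a = 2a, so the perigee radius is 2a − r_a = 7.869×10⁶ m = 7868.9 km.
Perigee altitude = 7868.9 − 6371 = 1497.9 km.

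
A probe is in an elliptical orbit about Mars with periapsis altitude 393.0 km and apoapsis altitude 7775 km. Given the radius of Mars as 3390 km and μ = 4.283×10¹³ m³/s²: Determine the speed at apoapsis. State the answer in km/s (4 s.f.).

r_p = 3390 + 393.0 = 3783.0 km = 3.7830×10⁶ m.
r_a = 3390 + 7775 = 11165 km = 1.1165×10⁷ m.
Semi-major axis a = (r_p + r_a)/2 = 7474.0 km = 7.474×10⁶ m.
Vis-viva: v² = μ(2/r − 1/a) = 4.283×10¹³ × (1.791×10⁻⁷ − 1.338×10⁻⁷) = 1.942×10⁶ m²/s².
v = 1393 m/s = 1.393 km/s.

v ≈ 1.393 km/s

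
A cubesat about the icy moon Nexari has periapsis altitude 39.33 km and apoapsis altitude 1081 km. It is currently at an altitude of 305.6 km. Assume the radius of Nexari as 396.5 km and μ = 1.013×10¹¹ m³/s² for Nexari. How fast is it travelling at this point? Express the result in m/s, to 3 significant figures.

v ≈ 427 m/s

r_p = 396.5 + 39.33 = 435.83 km = 4.3583×10⁵ m.
r_a = 396.5 + 1081 = 1477.5 km = 1.4775×10⁶ m.
r = 396.5 + 305.6 = 702.10 km = 7.021×10⁵ m.
Semi-major axis a = (r_p + r_a)/2 = 956.66 km = 9.567×10⁵ m.
Vis-viva: v² = μ(2/r − 1/a) = 1.013×10¹¹ × (2.849×10⁻⁶ − 1.045×10⁻⁶) = 1.827×10⁵ m²/s².
v = 427.4 m/s.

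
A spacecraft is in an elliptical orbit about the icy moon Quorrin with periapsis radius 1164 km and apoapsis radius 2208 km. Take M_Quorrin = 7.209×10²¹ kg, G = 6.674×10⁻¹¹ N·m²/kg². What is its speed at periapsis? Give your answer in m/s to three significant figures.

μ = GM = 6.674×10⁻¹¹ × 7.209×10²¹ = 4.811×10¹¹ m³/s².
Semi-major axis a = (r_p + r_a)/2 = 1686.0 km = 1.686×10⁶ m.
Vis-viva: v² = μ(2/r − 1/a) = 4.811×10¹¹ × (1.718×10⁻⁶ − 5.931×10⁻⁷) = 5.413×10⁵ m²/s².
v = 735.7 m/s.

v ≈ 736 m/s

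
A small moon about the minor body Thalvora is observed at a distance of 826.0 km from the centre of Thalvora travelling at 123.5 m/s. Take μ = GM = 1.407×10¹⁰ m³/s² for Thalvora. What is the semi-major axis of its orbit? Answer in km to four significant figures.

r = 8.260×10⁵ m.
Specific orbital energy ε = v²/2 − μ/r = (123.5)²/2 − 1.407×10¹⁰/8.260×10⁵ = -9.408×10³ J/kg.
Since ε = −μ/(2a), a = −μ/(2ε) = 7.478×10⁵ m = 747.79 km.

a ≈ 747.8 km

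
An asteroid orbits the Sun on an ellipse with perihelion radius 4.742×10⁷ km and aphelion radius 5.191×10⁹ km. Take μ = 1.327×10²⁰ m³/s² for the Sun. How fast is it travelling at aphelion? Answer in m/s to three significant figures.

Semi-major axis a = (r_p + r_a)/2 = 2.6192×10⁹ km = 2.619×10¹² m.
Vis-viva: v² = μ(2/r − 1/a) = 1.327×10²⁰ × (3.853×10⁻¹³ − 3.818×10⁻¹³) = 4.628×10⁵ m²/s².
v = 680.3 m/s.

v ≈ 680 m/s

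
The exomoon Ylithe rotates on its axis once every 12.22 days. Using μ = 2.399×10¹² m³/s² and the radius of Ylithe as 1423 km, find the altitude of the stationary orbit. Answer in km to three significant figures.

T = 12.22 days = 1.056×10⁶ s.
A synchronous orbit has period T, so by Kepler's third law a = (μT²/4π²)^(1/3).
μT²/4π² = 2.399×10¹² × (1.056×10⁶)² / 39.48 = 6.774×10²² m³.
a = 4.076×10⁷ m = 40764 km.
Altitude h = a − R = 40764 − 1423 = 39341 km.

h_sync ≈ 39300 km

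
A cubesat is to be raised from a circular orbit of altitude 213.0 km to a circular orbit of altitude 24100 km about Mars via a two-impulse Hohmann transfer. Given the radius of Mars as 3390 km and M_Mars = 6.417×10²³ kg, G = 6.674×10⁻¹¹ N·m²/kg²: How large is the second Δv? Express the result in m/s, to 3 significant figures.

Δv ≈ 647 m/s

μ = GM = 6.674×10⁻¹¹ × 6.417×10²³ = 4.283×10¹³ m³/s².
r₁ = 3390 + 213.0 = 3603.0 km = 3.6030×10⁶ m.
r₂ = 3390 + 24100 = 27490 km = 2.7490×10⁷ m.
Transfer ellipse a_t = (r₁ + r₂)/2 = 1.555×10⁷ m.
At r₁: circular v_c1 = √(μ/r₁) = 3448 m/s; transfer-periapsis v_p = √[μ(2/r₁ − 1/a_t)] = 4585 m/s.
At r₂: circular v_c2 = √(μ/r₂) = 1248 m/s; transfer-apoapsis v_a = √[μ(2/r₂ − 1/a_t)] = 600.9 m/s.
Δv₂ = v_c2 − v_a = 647.3 m/s.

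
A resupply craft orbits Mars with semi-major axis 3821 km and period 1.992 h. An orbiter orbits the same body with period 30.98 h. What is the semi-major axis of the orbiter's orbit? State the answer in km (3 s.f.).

Kepler's third law: a³ ∝ T², so a₂ = a₁ (T₂/T₁)^(2/3).
T₂/T₁ = 15.55, (T₂/T₁)^(2/3) = 6.231.
a₂ = 3821 × 6.231 = 23810 km.

a₂ ≈ 23800 km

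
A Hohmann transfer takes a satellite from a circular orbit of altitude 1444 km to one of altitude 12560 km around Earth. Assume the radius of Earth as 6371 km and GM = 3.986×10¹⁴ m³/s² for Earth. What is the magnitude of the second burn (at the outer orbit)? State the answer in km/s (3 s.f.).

Δv ≈ 1.08 km/s

r₁ = 6371 + 1444 = 7815.0 km = 7.8150×10⁶ m.
r₂ = 6371 + 12560 = 18931 km = 1.8931×10⁷ m.
Transfer ellipse a_t = (r₁ + r₂)/2 = 1.337×10⁷ m.
At r₁: circular v_c1 = √(μ/r₁) = 7142 m/s; transfer-perigee v_p = √[μ(2/r₁ − 1/a_t)] = 8497 m/s.
At r₂: circular v_c2 = √(μ/r₂) = 4589 m/s; transfer-apogee v_a = √[μ(2/r₂ − 1/a_t)] = 3508 m/s.
Δv₂ = v_c2 − v_a = 1081 m/s.
= 1.081 km/s.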